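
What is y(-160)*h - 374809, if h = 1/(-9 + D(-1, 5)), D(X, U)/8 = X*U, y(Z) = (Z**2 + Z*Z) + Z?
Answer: -18416681/49 ≈ -3.7585e+5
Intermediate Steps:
y(Z) = Z + 2*Z**2 (y(Z) = (Z**2 + Z**2) + Z = 2*Z**2 + Z = Z + 2*Z**2)
D(X, U) = 8*U*X (D(X, U) = 8*(X*U) = 8*(U*X) = 8*U*X)
h = -1/49 (h = 1/(-9 + 8*5*(-1)) = 1/(-9 - 40) = 1/(-49) = -1/49 ≈ -0.020408)
y(-160)*h - 374809 = -160*(1 + 2*(-160))*(-1/49) - 374809 = -160*(1 - 320)*(-1/49) - 374809 = -160*(-319)*(-1/49) - 374809 = 51040*(-1/49) - 374809 = -51040/49 - 374809 = -18416681/49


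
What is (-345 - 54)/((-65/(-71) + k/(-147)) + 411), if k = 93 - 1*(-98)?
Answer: -4164363/4285601 ≈ -0.97171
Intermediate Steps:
k = 191 (k = 93 + 98 = 191)
(-345 - 54)/((-65/(-71) + k/(-147)) + 411) = (-345 - 54)/((-65/(-71) + 191/(-147)) + 411) = -399/((-65*(-1/71) + 191*(-1/147)) + 411) = -399/((65/71 - 191/147) + 411) = -399/(-4006/10437 + 411) = -399/4285601/10437 = -399*10437/4285601 = -4164363/4285601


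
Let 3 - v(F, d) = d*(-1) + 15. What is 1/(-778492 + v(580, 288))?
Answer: -1/778216 ≈ -1.2850e-6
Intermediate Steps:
v(F, d) = -12 + d (v(F, d) = 3 - (d*(-1) + 15) = 3 - (-d + 15) = 3 - (15 - d) = 3 + (-15 + d) = -12 + d)
1/(-778492 + v(580, 288)) = 1/(-778492 + (-12 + 288)) = 1/(-778492 + 276) = 1/(-778216) = -1/778216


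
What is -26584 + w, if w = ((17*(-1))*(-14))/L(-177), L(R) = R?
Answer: -4705606/177 ≈ -26585.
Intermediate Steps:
w = -238/177 (w = ((17*(-1))*(-14))/(-177) = -17*(-14)*(-1/177) = 238*(-1/177) = -238/177 ≈ -1.3446)
-26584 + w = -26584 - 238/177 = -4705606/177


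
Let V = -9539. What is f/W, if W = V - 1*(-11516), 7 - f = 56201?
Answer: -56194/1977 ≈ -28.424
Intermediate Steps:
f = -56194 (f = 7 - 1*56201 = 7 - 56201 = -56194)
W = 1977 (W = -9539 - 1*(-11516) = -9539 + 11516 = 1977)
f/W = -56194/1977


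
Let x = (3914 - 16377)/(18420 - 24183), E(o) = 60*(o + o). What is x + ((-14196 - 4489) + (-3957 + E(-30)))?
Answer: -151220183/5763 ≈ -26240.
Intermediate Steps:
E(o) = 120*o (E(o) = 60*(2*o) = 120*o)
x = 12463/5763 (x = -12463/(-5763) = -12463*(-1/5763) = 12463/5763 ≈ 2.1626)
x + ((-14196 - 4489) + (-3957 + E(-30))) = 12463/5763 + ((-14196 - 4489) + (-3957 + 120*(-30))) = 12463/5763 + (-18685 + (-3957 - 3600)) = 12463/5763 + (-18685 - 7557) = 12463/5763 - 26242 = -151220183/5763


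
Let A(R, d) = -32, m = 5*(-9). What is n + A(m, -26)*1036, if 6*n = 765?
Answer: -66049/2 ≈ -33025.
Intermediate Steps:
m = -45
n = 255/2 (n = (1/6)*765 = 255/2 ≈ 127.50)
n + A(m, -26)*1036 = 255/2 - 32*1036 = 255/2 - 33152 = -66049/2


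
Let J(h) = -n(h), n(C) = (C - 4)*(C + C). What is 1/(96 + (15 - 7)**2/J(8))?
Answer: 1/95 ≈ 0.010526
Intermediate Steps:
n(C) = 2*C*(-4 + C) (n(C) = (-4 + C)*(2*C) = 2*C*(-4 + C))
J(h) = -2*h*(-4 + h)
1/(96 + (15 - 7)**2/J(8)) = 1/(96 + (15 - 7)**2/((2*8*(4 - 1*8)))) = 1/(96 + 8**2/((2*8*(4 - 8)))) = 1/(96 + 64/((2*8*(-4)))) = 1/(96 + 64/(-64)) = 1/(96 + 64*(-1/64)) = 1/(96 - 1) = 1/95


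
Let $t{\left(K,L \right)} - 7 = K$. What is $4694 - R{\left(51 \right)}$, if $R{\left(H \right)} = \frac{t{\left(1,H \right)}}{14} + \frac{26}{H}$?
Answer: $\frac{1675372}{357} \approx 4692.9$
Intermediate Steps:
$t{\left(K,L \right)} = 7 + K$
$R{\left(H \right)} = \frac{4}{7} + \frac{26}{H}$ ($R{\left(H \right)} = \frac{7 + 1}{14} + \frac{26}{H} = 8 \cdot \frac{1}{14} + \frac{26}{H} = \frac{4}{7} + \frac{26}{H}$)
$4694 - R{\left(51 \right)} = 4694 - \left(\frac{4}{7} + \frac{26}{51}\right) = 4694 - \frac{386}{357} = \frac{1675372}{357}$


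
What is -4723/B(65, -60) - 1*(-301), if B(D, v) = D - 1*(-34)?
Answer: 25076/99 ≈ 253.29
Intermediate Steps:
B(D, v) = 34 + D (B(D, v) = D + 34 = 34 + D)
-4723/B(65, -60) - 1*(-301) = -4723/(34 + 65) - 1*(-301) = -4723/99 + 301 = 25076/99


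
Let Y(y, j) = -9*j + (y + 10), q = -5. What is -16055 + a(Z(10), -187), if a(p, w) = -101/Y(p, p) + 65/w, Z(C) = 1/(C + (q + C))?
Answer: -426617005/26554 ≈ -16066.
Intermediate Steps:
Y(y, j) = 10 + y - 9*j (Y(y, j) = -9*j + (10 + y) = 10 + y - 9*j)
Z(C) = 1/(-5 + 2*C) (Z(C) = 1/(C + (-5 + C)) = 1/(-5 + 2*C))
a(p, w) = -101/(10 - 8*p) + 65/w (a(p, w) = -101/(10 + p - 9*p) + 65/w = -101/(10 - 8*p) + 65/w)
-16055 + a(Z(10), -187) = -16055 + (½)*(650 - 520/(-5 + 2*10) - 101*(-187))/(-187*(5 - 4/(-5 + 2*10))) = -16055 + (½)*(-1/187)*(650 - 520/(-5 + 20) + 18887)/(5 - 4/(-5 + 20)) = -16055 + (½)*(-1/187)*(650 - 520/15 + 18887)/(5 - 4/15) = -16055 + (½)*(-1/187)*(650 - 520*1/15 + 18887)/(5 - 4*1/15) = -16055 + (½)*(-1/187)*(650 - 104/3 + 18887)/(5 - 4/15) = -16055 + (½)*(-1/187)*(58507/3)/(71/15) = -16055 + (½)*(-1/187)*(15/71)*(58507/3) = -16055 - 292535/26554 = -426617005/26554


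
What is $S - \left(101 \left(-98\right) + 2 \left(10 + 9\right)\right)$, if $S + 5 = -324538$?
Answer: $-314683$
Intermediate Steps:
$S = -324543$ ($S = -5 - 324538 = -324543$)
$S - \left(101 \left(-98\right) + 2 \left(10 + 9\right)\right) = -324543 - \left(101 \left(-98\right) + 2 \left(10 + 9\right)\right) = -324543 - \left(-9898 + 2 \cdot 19\right) = -324543 - \left(-9898 + 38\right) = -324543 - -9860 = -324543 + 9860 = -314683$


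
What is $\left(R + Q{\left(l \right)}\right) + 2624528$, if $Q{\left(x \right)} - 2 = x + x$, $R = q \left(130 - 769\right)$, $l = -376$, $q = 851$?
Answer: $2079989$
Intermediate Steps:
$R = -543789$ ($R = 851 \left(130 - 769\right) = 851 \left(-639\right) = -543789$)
$Q{\left(x \right)} = 2 + 2 x$ ($Q{\left(x \right)} = 2 + \left(x + x\right) = 2 + 2 x$)
$\left(R + Q{\left(l \right)}\right) + 2624528 = \left(-543789 + \left(2 + 2 \left(-376\right)\right)\right) + 2624528 = \left(-543789 + \left(2 - 752\right)\right) + 2624528 = \left(-543789 - 750\right) + 2624528 = -544539 + 2624528 = 2079989$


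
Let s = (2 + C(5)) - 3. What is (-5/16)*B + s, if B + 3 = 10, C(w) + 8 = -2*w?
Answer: -339/16 ≈ -21.188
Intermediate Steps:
C(w) = -8 - 2*w
B = 7 (B = -3 + 10 = 7)
s = -19 (s = (2 + (-8 - 2*5)) - 3 = (2 + (-8 - 10)) - 3 = (2 - 18) - 3 = -16 - 3 = -19)
(-5/16)*B + s = -5/16*7 - 19 = -35/16 - 19 = -339/16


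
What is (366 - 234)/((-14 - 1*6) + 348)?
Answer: 33/82 ≈ 0.40244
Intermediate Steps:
(366 - 234)/((-14 - 1*6) + 348) = 132/((-14 - 6) + 348) = 132/(-20 + 348) = 132/328 = 132*(1/328) = 33/82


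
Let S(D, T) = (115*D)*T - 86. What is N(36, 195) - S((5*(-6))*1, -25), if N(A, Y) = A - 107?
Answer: -86235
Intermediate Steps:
S(D, T) = -86 + 115*D*T (S(D, T) = 115*D*T - 86 = -86 + 115*D*T)
N(A, Y) = -107 + A
N(36, 195) - S((5*(-6))*1, -25) = (-107 + 36) - (-86 + 115*((5*(-6))*1)*(-25)) = -71 - (-86 + 115*(-30*1)*(-25)) = -71 - (-86 + 115*(-30)*(-25)) = -71 - (-86 + 86250) = -71 - 1*86164 = -71 - 86164 = -86235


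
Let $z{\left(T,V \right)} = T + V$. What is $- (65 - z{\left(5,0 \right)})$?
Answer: $-60$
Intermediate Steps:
$- (65 - z{\left(5,0 \right)}) = - (65 - \left(5 + 0\right)) = - (65 - 5) = \left(-1\right) 60 = -60$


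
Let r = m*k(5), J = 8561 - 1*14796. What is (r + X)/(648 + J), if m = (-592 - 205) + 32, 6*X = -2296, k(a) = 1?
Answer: 3443/16761 ≈ 0.20542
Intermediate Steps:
X = -1148/3 (X = (⅙)*(-2296) = -1148/3 ≈ -382.67)
J = -6235 (J = 8561 - 14796 = -6235)
m = -765 (m = -797 + 32 = -765)
r = -765 (r = -765*1 = -765)
(r + X)/(648 + J) = (-765 - 1148/3)/(648 - 6235) = -3443/3/(-5587) = -3443/3*(-1/5587) = 3443/16761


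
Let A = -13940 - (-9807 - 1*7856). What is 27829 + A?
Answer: 31552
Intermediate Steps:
A = 3723 (A = -13940 - (-9807 - 7856) = -13940 - 1*(-17663) = -13940 + 17663 = 3723)
27829 + A = 27829 + 3723 = 31552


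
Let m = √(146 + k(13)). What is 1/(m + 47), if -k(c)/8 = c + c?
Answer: 47/2271 - I*√62/2271 ≈ 0.020696 - 0.0034672*I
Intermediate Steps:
k(c) = -16*c (k(c) = -8*(c + c) = -16*c)
m = I*√62 (m = √(146 - 16*13) = √(146 - 208) = √(-62) = I*√62 ≈ 7.874*I)
1/(m + 47) = 1/(I*√62 + 47) = 1/(47 + I*√62)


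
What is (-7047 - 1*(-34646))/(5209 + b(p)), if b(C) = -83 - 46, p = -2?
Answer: 27599/5080 ≈ 5.4329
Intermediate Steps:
b(C) = -129
(-7047 - 1*(-34646))/(5209 + b(p)) = (-7047 - 1*(-34646))/(5209 - 129) = (-7047 + 34646)/5080 = 27599*(1/5080) = 27599/5080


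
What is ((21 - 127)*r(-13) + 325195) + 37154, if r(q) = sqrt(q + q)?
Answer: 362349 - 106*I*sqrt(26) ≈ 3.6235e+5 - 540.5*I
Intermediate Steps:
r(q) = sqrt(2)*sqrt(q) (r(q) = sqrt(2*q) = sqrt(2)*sqrt(q))
((21 - 127)*r(-13) + 325195) + 37154 = ((21 - 127)*(sqrt(2)*sqrt(-13)) + 325195) + 37154 = (-106*sqrt(2)*I*sqrt(13) + 325195) + 37154 = (-106*I*sqrt(26) + 325195) + 37154 = (325195 - 106*I*sqrt(26)) + 37154 = 362349 - 106*I*sqrt(26)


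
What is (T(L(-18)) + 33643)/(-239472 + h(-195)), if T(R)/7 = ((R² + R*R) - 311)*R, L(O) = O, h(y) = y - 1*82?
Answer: 8819/239749 ≈ 0.036784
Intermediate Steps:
h(y) = -82 + y (h(y) = y - 82 = -82 + y)
T(R) = 7*R*(-311 + 2*R²) (T(R) = 7*(((R² + R*R) - 311)*R) = 7*(((R² + R²) - 311)*R) = 7*((2*R² - 311)*R) = 7*((-311 + 2*R²)*R) = 7*(R*(-311 + 2*R²)) = 7*R*(-311 + 2*R²))
(T(L(-18)) + 33643)/(-239472 + h(-195)) = ((-2177*(-18) + 14*(-18)³) + 33643)/(-239472 + (-82 - 195)) = ((39186 + 14*(-5832)) + 33643)/(-239472 - 277) = ((39186 - 81648) + 33643)/(-239749) = (-42462 + 33643)*(-1/239749) = -8819*(-1/239749) = 8819/239749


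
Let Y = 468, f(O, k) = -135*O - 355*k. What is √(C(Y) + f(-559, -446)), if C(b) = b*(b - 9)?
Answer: √448607 ≈ 669.78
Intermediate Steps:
f(O, k) = -355*k - 135*O
C(b) = b*(-9 + b)
√(C(Y) + f(-559, -446)) = √(468*(-9 + 468) + (-355*(-446) - 135*(-559))) = √(468*459 + (158330 + 75465)) = √(214812 + 233795) = √448607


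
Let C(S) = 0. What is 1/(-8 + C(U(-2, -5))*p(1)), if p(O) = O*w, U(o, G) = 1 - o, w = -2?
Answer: -1/8 ≈ -0.12500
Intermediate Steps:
p(O) = -2*O (p(O) = O*(-2) = -2*O)
1/(-8 + C(U(-2, -5))*p(1)) = 1/(-8 + 0*(-2*1)) = 1/(-8 + 0*(-2)) = 1/(-8 + 0) = 1/(-8) = -1/8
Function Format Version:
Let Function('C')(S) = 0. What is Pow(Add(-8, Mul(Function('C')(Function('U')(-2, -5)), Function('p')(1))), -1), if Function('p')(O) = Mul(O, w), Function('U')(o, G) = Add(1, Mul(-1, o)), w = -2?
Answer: Rational(-1, 8) ≈ -0.12500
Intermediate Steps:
Function('p')(O) = Mul(-2, O) (Function('p')(O) = Mul(O, -2) = Mul(-2, O))
Pow(Add(-8, Mul(Function('C')(Function('U')(-2, -5)), Function('p')(1))), -1) = Pow(Add(-8, Mul(0, Mul(-2, 1))), -1) = Pow(Add(-8, Mul(0, -2)), -1) = Pow(Add(-8, 0), -1) = Pow(-8, -1) = Rational(-1, 8)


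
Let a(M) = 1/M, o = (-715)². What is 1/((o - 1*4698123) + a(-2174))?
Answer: -2174/9102316253 ≈ -2.3884e-7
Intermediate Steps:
o = 511225
1/((o - 1*4698123) + a(-2174)) = 1/((511225 - 1*4698123) + 1/(-2174)) = 1/((511225 - 4698123) - 1/2174) = 1/(-4186898 - 1/2174) = 1/(-9102316253/2174) = -2174/9102316253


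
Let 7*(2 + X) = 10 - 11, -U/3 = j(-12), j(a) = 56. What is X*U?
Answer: 360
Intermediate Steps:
U = -168 (U = -3*56 = -168)
X = -15/7 (X = -2 + (10 - 11)/7 = -2 + (⅐)*(-1) = -2 - ⅐ = -15/7 ≈ -2.1429)
X*U = -15/7*(-168) = 360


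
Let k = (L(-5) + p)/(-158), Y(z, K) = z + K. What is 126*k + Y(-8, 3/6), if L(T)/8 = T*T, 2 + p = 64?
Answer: -34197/158 ≈ -216.44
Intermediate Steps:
p = 62 (p = -2 + 64 = 62)
L(T) = 8*T**2 (L(T) = 8*(T*T) = 8*T**2)
Y(z, K) = K + z
k = -131/79 (k = (8*(-5)**2 + 62)/(-158) = (8*25 + 62)*(-1/158) = (200 + 62)*(-1/158) = 262*(-1/158) = -131/79 ≈ -1.6582)
126*k + Y(-8, 3/6) = 126*(-131/79) + (3/6 - 8) = -16506/79 + (3*(1/6) - 8) = -16506/79 + (1/2 - 8) = -16506/79 - 15/2 = -34197/158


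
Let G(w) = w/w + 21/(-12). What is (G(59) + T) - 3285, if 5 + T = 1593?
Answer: -6791/4 ≈ -1697.8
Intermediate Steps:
T = 1588 (T = -5 + 1593 = 1588)
G(w) = -3/4 (G(w) = 1 + 21*(-1/12) = 1 - 7/4 = -3/4)
(G(59) + T) - 3285 = (-3/4 + 1588) - 3285 = 6349/4 - 3285 = -6791/4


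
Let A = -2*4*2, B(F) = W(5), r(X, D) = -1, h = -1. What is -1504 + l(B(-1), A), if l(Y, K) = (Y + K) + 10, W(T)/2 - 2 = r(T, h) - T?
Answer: -1518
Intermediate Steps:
W(T) = 2 - 2*T (W(T) = 4 + 2*(-1 - T) = 4 + (-2 - 2*T) = 2 - 2*T)
B(F) = -8 (B(F) = 2 - 2*5 = 2 - 10 = -8)
A = -16 (A = -8*2 = -16)
l(Y, K) = 10 + K + Y (l(Y, K) = (K + Y) + 10 = 10 + K + Y)
-1504 + l(B(-1), A) = -1504 + (10 - 16 - 8) = -1504 - 14 = -1518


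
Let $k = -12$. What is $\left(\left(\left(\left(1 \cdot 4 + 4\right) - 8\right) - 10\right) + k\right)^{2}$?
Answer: $484$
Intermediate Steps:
$\left(\left(\left(\left(1 \cdot 4 + 4\right) - 8\right) - 10\right) + k\right)^{2} = \left(\left(\left(\left(1 \cdot 4 + 4\right) - 8\right) - 10\right) - 12\right)^{2} = \left(\left(\left(\left(4 + 4\right) - 8\right) - 10\right) - 12\right)^{2} = \left(\left(\left(8 - 8\right) - 10\right) - 12\right)^{2} = \left(\left(0 - 10\right) - 12\right)^{2} = \left(-10 - 12\right)^{2} = \left(-22\right)^{2} = 484$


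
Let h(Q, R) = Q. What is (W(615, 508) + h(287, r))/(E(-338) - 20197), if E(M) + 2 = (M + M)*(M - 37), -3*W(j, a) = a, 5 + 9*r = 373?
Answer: 353/699903 ≈ 0.00050436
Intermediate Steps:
r = 368/9 (r = -5/9 + (1/9)*373 = -5/9 + 373/9 = 368/9 ≈ 40.889)
W(j, a) = -a/3
E(M) = -2 + 2*M*(-37 + M) (E(M) = -2 + (M + M)*(M - 37) = -2 + (2*M)*(-37 + M) = -2 + 2*M*(-37 + M))
(W(615, 508) + h(287, r))/(E(-338) - 20197) = (-1/3*508 + 287)/((-2 - 74*(-338) + 2*(-338)**2) - 20197) = (-508/3 + 287)/((-2 + 25012 + 2*114244) - 20197) = 353/(3*((-2 + 25012 + 228488) - 20197)) = 353/(3*(253498 - 20197)) = (353/3)/233301 = (353/3)*(1/233301) = 353/699903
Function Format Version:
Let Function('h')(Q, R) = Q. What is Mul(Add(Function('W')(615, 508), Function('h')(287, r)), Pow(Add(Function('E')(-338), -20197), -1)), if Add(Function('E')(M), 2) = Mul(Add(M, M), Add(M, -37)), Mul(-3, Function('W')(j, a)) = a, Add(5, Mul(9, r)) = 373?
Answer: Rational(353, 699903) ≈ 0.00050436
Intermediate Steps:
r = Rational(368, 9) (r = Add(Rational(-5, 9), Mul(Rational(1, 9), 373)) = Add(Rational(-5, 9), Rational(373, 9)) = Rational(368, 9) ≈ 40.889)
Function('W')(j, a) = Mul(Rational(-1, 3), a)
Function('E')(M) = Add(-2, Mul(2, M, Add(-37, M))) (Function('E')(M) = Add(-2, Mul(Add(M, M), Add(M, -37))) = Add(-2, Mul(Mul(2, M), Add(-37, M))) = Add(-2, Mul(2, M, Add(-37, M))))
Mul(Add(Function('W')(615, 508), Function('h')(287, r)), Pow(Add(Function('E')(-338), -20197), -1)) = Mul(Add(Mul(Rational(-1, 3), 508), 287), Pow(Add(Add(-2, Mul(-74, -338), Mul(2, Pow(-338, 2))), -20197), -1)) = Mul(Add(Rational(-508, 3), 287), Pow(Add(Add(-2, 25012, Mul(2, 114244)), -20197), -1)) = Mul(Rational(353, 3), Pow(Add(Add(-2, 25012, 228488), -20197), -1)) = Mul(Rational(353, 3), Pow(Add(253498, -20197), -1)) = Mul(Rational(353, 3), Pow(233301, -1)) = Mul(Rational(353, 3), Rational(1, 233301)) = Rational(353, 699903)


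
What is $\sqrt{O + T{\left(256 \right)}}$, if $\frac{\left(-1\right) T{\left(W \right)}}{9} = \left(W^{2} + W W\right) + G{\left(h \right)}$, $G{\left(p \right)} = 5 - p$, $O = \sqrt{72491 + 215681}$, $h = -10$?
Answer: $\sqrt{-1179783 + 2 \sqrt{72043}} \approx 1085.9 i$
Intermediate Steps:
$O = 2 \sqrt{72043}$ ($O = \sqrt{288172} = 2 \sqrt{72043} \approx 536.82$)
$T{\left(W \right)} = -135 - 18 W^{2}$ ($T{\left(W \right)} = - 9 \left(\left(W^{2} + W W\right) + \left(5 - -10\right)\right) = - 9 \left(\left(W^{2} + W^{2}\right) + \left(5 + 10\right)\right) = - 9 \left(2 W^{2} + 15\right) = - 9 \left(15 + 2 W^{2}\right) = -135 - 18 W^{2}$)
$\sqrt{O + T{\left(256 \right)}} = \sqrt{2 \sqrt{72043} - \left(135 + 18 \cdot 256^{2}\right)} = \sqrt{2 \sqrt{72043} - 1179783} = \sqrt{-1179783 + 2 \sqrt{72043}}$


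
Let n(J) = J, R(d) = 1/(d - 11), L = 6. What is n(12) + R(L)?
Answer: 59/5 ≈ 11.800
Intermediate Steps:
R(d) = 1/(-11 + d)
n(12) + R(L) = 12 + 1/(-11 + 6) = 12 + 1/(-5) = 12 - ⅕ = 59/5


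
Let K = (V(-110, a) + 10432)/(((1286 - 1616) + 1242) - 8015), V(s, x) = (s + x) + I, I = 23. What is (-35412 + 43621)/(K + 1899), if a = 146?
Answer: 58308527/13478106 ≈ 4.3262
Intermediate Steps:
V(s, x) = 23 + s + x (V(s, x) = (s + x) + 23 = 23 + s + x)
K = -10491/7103 (K = ((23 - 110 + 146) + 10432)/(((1286 - 1616) + 1242) - 8015) = (59 + 10432)/((-330 + 1242) - 8015) = 10491/(912 - 8015) = 10491/(-7103) = 10491*(-1/7103) = -10491/7103 ≈ -1.4770)
(-35412 + 43621)/(K + 1899) = (-35412 + 43621)/(-10491/7103 + 1899) = 8209/(13478106/7103) = 8209*(7103/13478106) = 58308527/13478106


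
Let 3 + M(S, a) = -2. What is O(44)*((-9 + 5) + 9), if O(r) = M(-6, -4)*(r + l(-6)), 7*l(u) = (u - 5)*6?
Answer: -6050/7 ≈ -864.29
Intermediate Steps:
l(u) = -30/7 + 6*u/7 (l(u) = ((u - 5)*6)/7 = ((-5 + u)*6)/7 = (-30 + 6*u)/7 = -30/7 + 6*u/7)
M(S, a) = -5 (M(S, a) = -3 - 2 = -5)
O(r) = 330/7 - 5*r (O(r) = -5*(r + (-30/7 + (6/7)*(-6))) = -5*(r + (-30/7 - 36/7)) = -5*(r - 66/7) = -5*(-66/7 + r) = 330/7 - 5*r)
O(44)*((-9 + 5) + 9) = (330/7 - 5*44)*((-9 + 5) + 9) = (330/7 - 220)*(-4 + 9) = -1210/7*5 = -6050/7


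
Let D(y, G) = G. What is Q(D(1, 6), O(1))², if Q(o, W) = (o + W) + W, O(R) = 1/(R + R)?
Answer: 49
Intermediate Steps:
O(R) = 1/(2*R)
Q(o, W) = o + 2*W (Q(o, W) = (W + o) + W = o + 2*W)
Q(D(1, 6), O(1))² = (6 + 2*((½)/1))² = (6 + 2*((½)*1))² = (6 + 2*(½))² = (6 + 1)² = 7² = 49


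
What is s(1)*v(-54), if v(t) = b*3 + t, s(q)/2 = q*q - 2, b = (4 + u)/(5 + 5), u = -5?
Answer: 543/5 ≈ 108.60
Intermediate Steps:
b = -⅒ (b = (4 - 5)/(5 + 5) = -1/10 = -1*⅒ = -⅒ ≈ -0.10000)
s(q) = -4 + 2*q² (s(q) = 2*(q*q - 2) = 2*(q² - 2) = 2*(-2 + q²) = -4 + 2*q²)
v(t) = -3/10 + t (v(t) = -⅒*3 + t = -3/10 + t)
s(1)*v(-54) = (-4 + 2*1²)*(-3/10 - 54) = (-4 + 2*1)*(-543/10) = (-4 + 2)*(-543/10) = -2*(-543/10) = 543/5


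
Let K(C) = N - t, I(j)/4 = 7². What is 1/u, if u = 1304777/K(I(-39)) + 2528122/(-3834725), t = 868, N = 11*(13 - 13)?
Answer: -3328541300/5005655391221 ≈ -0.00066496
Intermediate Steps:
N = 0 (N = 11*0 = 0)
I(j) = 196 (I(j) = 4*7² = 4*49 = 196)
K(C) = -868 (K(C) = 0 - 1*868 = 0 - 868 = -868)
u = -5005655391221/3328541300 (u = 1304777/(-868) + 2528122/(-3834725) = 1304777*(-1/868) + 2528122*(-1/3834725) = -1304777/868 - 2528122/3834725 = -5005655391221/3328541300 ≈ -1503.9)
1/u = 1/(-5005655391221/3328541300) = -3328541300/5005655391221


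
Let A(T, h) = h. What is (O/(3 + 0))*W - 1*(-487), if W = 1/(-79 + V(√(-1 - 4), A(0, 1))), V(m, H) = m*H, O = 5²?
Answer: 9123431/18738 - 25*I*√5/18738 ≈ 486.89 - 0.0029833*I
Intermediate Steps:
O = 25
V(m, H) = H*m
W = 1/(-79 + I*√5) (W = 1/(-79 + 1*√(-1 - 4)) = 1/(-79 + 1*√(-5)) = 1/(-79 + 1*(I*√5)) = 1/(-79 + I*√5) ≈ -0.012648 - 0.000358*I)
(O/(3 + 0))*W - 1*(-487) = (25/(3 + 0))*(-79/6246 - I*√5/6246) - 1*(-487) = (25/3)*(-79/6246 - I*√5/6246) + 487 = (25*(⅓))*(-79/6246 - I*√5/6246) + 487 = 25*(-79/6246 - I*√5/6246)/3 + 487 = (-1975/18738 - 25*I*√5/18738) + 487 = 9123431/18738 - 25*I*√5/18738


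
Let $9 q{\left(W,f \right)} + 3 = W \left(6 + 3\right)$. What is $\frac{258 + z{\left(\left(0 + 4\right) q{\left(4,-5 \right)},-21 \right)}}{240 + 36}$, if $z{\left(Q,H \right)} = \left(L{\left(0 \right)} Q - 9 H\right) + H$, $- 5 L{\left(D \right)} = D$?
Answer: $\frac{71}{46} \approx 1.5435$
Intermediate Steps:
$q{\left(W,f \right)} = - \frac{1}{3} + W$ ($q{\left(W,f \right)} = - \frac{1}{3} + \frac{W \left(6 + 3\right)}{9} = - \frac{1}{3} + \frac{W 9}{9} = - \frac{1}{3} + \frac{9 W}{9} = - \frac{1}{3} + W$)
$L{\left(D \right)} = - \frac{D}{5}$
$z{\left(Q,H \right)} = - 8 H$ ($z{\left(Q,H \right)} = \left(\left(- \frac{1}{5}\right) 0 Q - 9 H\right) + H = \left(0 Q - 9 H\right) + H = \left(0 - 9 H\right) + H = - 9 H + H = - 8 H$)
$\frac{258 + z{\left(\left(0 + 4\right) q{\left(4,-5 \right)},-21 \right)}}{240 + 36} = \frac{258 - -168}{240 + 36} = \frac{258 + 168}{276} = 426 \cdot \frac{1}{276} = \frac{71}{46}$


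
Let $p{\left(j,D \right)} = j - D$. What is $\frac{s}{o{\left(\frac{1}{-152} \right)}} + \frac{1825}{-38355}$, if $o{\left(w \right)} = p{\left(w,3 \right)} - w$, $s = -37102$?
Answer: $\frac{94869449}{7671} \approx 12367.0$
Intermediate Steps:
$o{\left(w \right)} = -3$ ($o{\left(w \right)} = \left(w - 3\right) - w = \left(-3 + w\right) - w = -3$)
$\frac{s}{o{\left(\frac{1}{-152} \right)}} + \frac{1825}{-38355} = - \frac{37102}{-3} + \frac{1825}{-38355} = \left(-37102\right) \left(- \frac{1}{3}\right) + 1825 \left(- \frac{1}{38355}\right) = \frac{37102}{3} - \frac{365}{7671} = \frac{94869449}{7671}$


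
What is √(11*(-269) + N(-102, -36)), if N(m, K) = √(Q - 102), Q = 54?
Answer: √(-2959 + 4*I*√3) ≈ 0.06368 + 54.397*I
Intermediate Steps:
N(m, K) = 4*I*√3 (N(m, K) = √(54 - 102) = √(-48) = 4*I*√3)
√(11*(-269) + N(-102, -36)) = √(11*(-269) + 4*I*√3) = √(-2959 + 4*I*√3)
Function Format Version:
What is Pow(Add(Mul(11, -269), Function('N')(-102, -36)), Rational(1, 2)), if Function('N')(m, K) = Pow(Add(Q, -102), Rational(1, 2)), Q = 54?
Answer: Pow(Add(-2959, Mul(4, I, Pow(3, Rational(1, 2)))), Rational(1, 2)) ≈ Add(0.06368, Mul(54.397, I))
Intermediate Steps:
Function('N')(m, K) = Mul(4, I, Pow(3, Rational(1, 2))) (Function('N')(m, K) = Pow(Add(54, -102), Rational(1, 2)) = Pow(-48, Rational(1, 2)) = Mul(4, I, Pow(3, Rational(1, 2))))
Pow(Add(Mul(11, -269), Function('N')(-102, -36)), Rational(1, 2)) = Pow(Add(Mul(11, -269), Mul(4, I, Pow(3, Rational(1, 2)))), Rational(1, 2)) = Pow(Add(-2959, Mul(4, I, Pow(3, Rational(1, 2)))), Rational(1, 2))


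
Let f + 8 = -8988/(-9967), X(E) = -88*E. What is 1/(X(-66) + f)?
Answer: 9967/57817588 ≈ 0.00017239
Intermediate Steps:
f = -70748/9967 (f = -8 - 8988/(-9967) = -8 - 8988*(-1/9967) = -8 + 8988/9967 = -70748/9967 ≈ -7.0982)
1/(X(-66) + f) = 1/(-88*(-66) - 70748/9967) = 1/(5808 - 70748/9967) = 1/(57817588/9967) = 9967/57817588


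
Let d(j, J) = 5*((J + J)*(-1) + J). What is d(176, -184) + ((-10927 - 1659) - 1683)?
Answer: -13349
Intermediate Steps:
d(j, J) = -5*J (d(j, J) = 5*((2*J)*(-1) + J) = 5*(-2*J + J) = 5*(-J) = -5*J)
d(176, -184) + ((-10927 - 1659) - 1683) = -5*(-184) + ((-10927 - 1659) - 1683) = 920 + (-12586 - 1683) = 920 - 14269 = -13349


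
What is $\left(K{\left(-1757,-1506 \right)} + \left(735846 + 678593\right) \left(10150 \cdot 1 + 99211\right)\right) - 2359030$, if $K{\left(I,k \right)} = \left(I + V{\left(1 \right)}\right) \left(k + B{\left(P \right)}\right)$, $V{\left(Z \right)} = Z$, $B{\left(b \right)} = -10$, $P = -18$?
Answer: $154684766545$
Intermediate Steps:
$K{\left(I,k \right)} = \left(1 + I\right) \left(-10 + k\right)$ ($K{\left(I,k \right)} = \left(I + 1\right) \left(k - 10\right) = \left(1 + I\right) \left(-10 + k\right)$)
$\left(K{\left(-1757,-1506 \right)} + \left(735846 + 678593\right) \left(10150 \cdot 1 + 99211\right)\right) - 2359030 = \left(\left(-10 - 1506 - -17570 - -2646042\right) + \left(735846 + 678593\right) \left(10150 \cdot 1 + 99211\right)\right) - 2359030 = \left(\left(-10 - 1506 + 17570 + 2646042\right) + 1414439 \left(10150 + 99211\right)\right) - 2359030 = \left(2662096 + 1414439 \cdot 109361\right) - 2359030 = \left(2662096 + 154684463479\right) - 2359030 = 154687125575 - 2359030 = 154684766545$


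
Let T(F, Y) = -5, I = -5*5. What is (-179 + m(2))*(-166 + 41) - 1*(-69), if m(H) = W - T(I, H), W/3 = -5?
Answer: 23694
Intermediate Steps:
I = -25
W = -15 (W = 3*(-5) = -15)
m(H) = -10 (m(H) = -15 - 1*(-5) = -15 + 5 = -10)
(-179 + m(2))*(-166 + 41) - 1*(-69) = (-179 - 10)*(-166 + 41) - 1*(-69) = -189*(-125) + 69 = 23625 + 69 = 23694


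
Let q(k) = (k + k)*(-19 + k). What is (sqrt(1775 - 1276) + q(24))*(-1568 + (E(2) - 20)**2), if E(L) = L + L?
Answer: -314880 - 1312*sqrt(499) ≈ -3.4419e+5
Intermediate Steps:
q(k) = 2*k*(-19 + k) (q(k) = (2*k)*(-19 + k) = 2*k*(-19 + k))
E(L) = 2*L
(sqrt(1775 - 1276) + q(24))*(-1568 + (E(2) - 20)**2) = (sqrt(1775 - 1276) + 2*24*(-19 + 24))*(-1568 + (2*2 - 20)**2) = (sqrt(499) + 2*24*5)*(-1568 + (4 - 20)**2) = (sqrt(499) + 240)*(-1568 + (-16)**2) = (240 + sqrt(499))*(-1568 + 256) = (240 + sqrt(499))*(-1312) = -314880 - 1312*sqrt(499)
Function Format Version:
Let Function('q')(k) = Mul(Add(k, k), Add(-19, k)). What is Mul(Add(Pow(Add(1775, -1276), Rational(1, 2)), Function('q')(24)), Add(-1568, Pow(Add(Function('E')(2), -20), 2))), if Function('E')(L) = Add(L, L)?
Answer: Add(-314880, Mul(-1312, Pow(499, Rational(1, 2)))) ≈ -3.4419e+5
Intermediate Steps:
Function('q')(k) = Mul(2, k, Add(-19, k)) (Function('q')(k) = Mul(Mul(2, k), Add(-19, k)) = Mul(2, k, Add(-19, k)))
Function('E')(L) = Mul(2, L)
Mul(Add(Pow(Add(1775, -1276), Rational(1, 2)), Function('q')(24)), Add(-1568, Pow(Add(Function('E')(2), -20), 2))) = Mul(Add(Pow(Add(1775, -1276), Rational(1, 2)), Mul(2, 24, Add(-19, 24))), Add(-1568, Pow(Add(Mul(2, 2), -20), 2))) = Mul(Add(Pow(499, Rational(1, 2)), Mul(2, 24, 5)), Add(-1568, Pow(Add(4, -20), 2))) = Mul(Add(Pow(499, Rational(1, 2)), 240), Add(-1568, Pow(-16, 2))) = Mul(Add(240, Pow(499, Rational(1, 2))), Add(-1568, 256)) = Mul(Add(240, Pow(499, Rational(1, 2))), -1312) = Add(-314880, Mul(-1312, Pow(499, Rational(1, 2))))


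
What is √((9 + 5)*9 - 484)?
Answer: I*√358 ≈ 18.921*I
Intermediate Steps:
√((9 + 5)*9 - 484) = √(14*9 - 484) = √(126 - 484) = √(-358) = I*√358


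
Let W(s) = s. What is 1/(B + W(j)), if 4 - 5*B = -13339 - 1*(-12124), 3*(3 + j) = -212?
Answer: 15/2552 ≈ 0.0058777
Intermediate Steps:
j = -221/3 (j = -3 + (1/3)*(-212) = -3 - 212/3 = -221/3 ≈ -73.667)
B = 1219/5 (B = 4/5 - (-13339 - 1*(-12124))/5 = 4/5 - (-13339 + 12124)/5 = 4/5 - 1/5*(-1215) = 4/5 + 243 = 1219/5 ≈ 243.80)
1/(B + W(j)) = 1/(1219/5 - 221/3) = 1/(2552/15) = 15/2552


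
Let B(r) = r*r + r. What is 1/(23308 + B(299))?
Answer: 1/113008 ≈ 8.8489e-6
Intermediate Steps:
B(r) = r + r² (B(r) = r² + r = r + r²)
1/(23308 + B(299)) = 1/(23308 + 299*(1 + 299)) = 1/(23308 + 299*300) = 1/(23308 + 89700) = 1/113008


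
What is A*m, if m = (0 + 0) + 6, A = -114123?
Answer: -684738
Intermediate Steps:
m = 6 (m = 0 + 6 = 6)
A*m = -114123*6 = -684738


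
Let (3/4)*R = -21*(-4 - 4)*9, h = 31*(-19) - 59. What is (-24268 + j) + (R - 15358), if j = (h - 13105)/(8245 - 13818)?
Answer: -209586777/5573 ≈ -37608.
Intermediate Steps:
h = -648 (h = -589 - 59 = -648)
j = 13753/5573 (j = (-648 - 13105)/(8245 - 13818) = -13753/(-5573) = -13753*(-1/5573) = 13753/5573 ≈ 2.4678)
R = 2016 (R = 4*(-21*(-4 - 4)*9)/3 = 4*(-21*(-8)*9)/3 = 4*(168*9)/3 = (4/3)*1512 = 2016)
(-24268 + j) + (R - 15358) = (-24268 + 13753/5573) + (2016 - 15358) = -135231811/5573 - 13342 = -209586777/5573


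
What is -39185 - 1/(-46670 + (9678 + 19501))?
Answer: -685384834/17491 ≈ -39185.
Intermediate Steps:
-39185 - 1/(-46670 + (9678 + 19501)) = -39185 - 1/(-46670 + 29179) = -39185 - 1/(-17491) = -39185 - 1*(-1/17491) = -39185 + 1/17491 = -685384834/17491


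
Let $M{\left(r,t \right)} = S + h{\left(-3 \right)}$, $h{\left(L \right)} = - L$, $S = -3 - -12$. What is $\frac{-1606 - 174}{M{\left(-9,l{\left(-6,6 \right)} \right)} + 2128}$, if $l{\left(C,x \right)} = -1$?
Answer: $- \frac{89}{107} \approx -0.83178$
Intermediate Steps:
$S = 9$ ($S = -3 + 12 = 9$)
$M{\left(r,t \right)} = 12$ ($M{\left(r,t \right)} = 9 - -3 = 9 + 3 = 12$)
$\frac{-1606 - 174}{M{\left(-9,l{\left(-6,6 \right)} \right)} + 2128} = \frac{-1606 - 174}{12 + 2128} = - \frac{1780}{2140} = \left(-1780\right) \frac{1}{2140} = - \frac{89}{107}$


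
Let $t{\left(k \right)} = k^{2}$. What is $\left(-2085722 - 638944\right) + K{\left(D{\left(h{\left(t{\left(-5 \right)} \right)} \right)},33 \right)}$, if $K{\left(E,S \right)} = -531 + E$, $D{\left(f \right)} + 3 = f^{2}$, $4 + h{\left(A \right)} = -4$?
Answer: $-2725136$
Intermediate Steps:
$h{\left(A \right)} = -8$ ($h{\left(A \right)} = -4 - 4 = -8$)
$D{\left(f \right)} = -3 + f^{2}$
$\left(-2085722 - 638944\right) + K{\left(D{\left(h{\left(t{\left(-5 \right)} \right)} \right)},33 \right)} = \left(-2085722 - 638944\right) - \left(534 - 64\right) = -2724666 + \left(-531 + \left(-3 + 64\right)\right) = -2724666 + \left(-531 + 61\right) = -2724666 - 470 = -2725136$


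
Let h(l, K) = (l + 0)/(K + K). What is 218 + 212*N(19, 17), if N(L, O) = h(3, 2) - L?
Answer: -3651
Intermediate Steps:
h(l, K) = l/(2*K) (h(l, K) = l/((2*K)) = l*(1/(2*K)) = l/(2*K))
N(L, O) = ¾ - L (N(L, O) = (½)*3/2 - L = (½)*3*(½) - L = ¾ - L)
218 + 212*N(19, 17) = 218 + 212*(¾ - 1*19) = 218 + 212*(¾ - 19) = 218 + 212*(-73/4) = 218 - 3869 = -3651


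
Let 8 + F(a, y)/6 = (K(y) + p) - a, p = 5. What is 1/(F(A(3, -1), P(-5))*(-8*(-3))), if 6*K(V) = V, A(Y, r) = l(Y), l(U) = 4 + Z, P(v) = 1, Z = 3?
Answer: -1/1416 ≈ -0.00070621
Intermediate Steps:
l(U) = 7 (l(U) = 4 + 3 = 7)
A(Y, r) = 7
K(V) = V/6
F(a, y) = -18 + y - 6*a (F(a, y) = -48 + 6*((y/6 + 5) - a) = -48 + 6*((5 + y/6) - a) = -48 + 6*(5 - a + y/6) = -48 + (30 + y - 6*a) = -18 + y - 6*a)
1/(F(A(3, -1), P(-5))*(-8*(-3))) = 1/((-18 + 1 - 6*7)*(-8*(-3))) = 1/((-18 + 1 - 42)*24) = 1/(-59*24) = 1/(-1416) = -1/1416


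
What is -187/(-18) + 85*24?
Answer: 36907/18 ≈ 2050.4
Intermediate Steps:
-187/(-18) + 85*24 = -187*(-1/18) + 2040 = 187/18 + 2040 = 36907/18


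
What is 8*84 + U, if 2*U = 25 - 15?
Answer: 677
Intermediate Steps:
U = 5 (U = (25 - 15)/2 = (½)*10 = 5)
8*84 + U = 8*84 + 5 = 672 + 5 = 677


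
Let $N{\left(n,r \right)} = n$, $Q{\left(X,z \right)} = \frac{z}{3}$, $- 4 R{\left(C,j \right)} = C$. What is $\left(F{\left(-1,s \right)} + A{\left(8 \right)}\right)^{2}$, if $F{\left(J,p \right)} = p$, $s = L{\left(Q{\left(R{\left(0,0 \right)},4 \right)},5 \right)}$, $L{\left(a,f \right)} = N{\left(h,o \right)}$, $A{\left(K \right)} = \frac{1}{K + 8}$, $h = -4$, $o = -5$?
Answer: $\frac{3969}{256} \approx 15.504$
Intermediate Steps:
$A{\left(K \right)} = \frac{1}{8 + K}$
$R{\left(C,j \right)} = - \frac{C}{4}$
$Q{\left(X,z \right)} = \frac{z}{3}$ ($Q{\left(X,z \right)} = z \frac{1}{3} = \frac{z}{3}$)
$L{\left(a,f \right)} = -4$
$s = -4$
$\left(F{\left(-1,s \right)} + A{\left(8 \right)}\right)^{2} = \left(-4 + \frac{1}{8 + 8}\right)^{2} = \left(-4 + \frac{1}{16}\right)^{2} = \left(- \frac{63}{16}\right)^{2} = \frac{3969}{256}$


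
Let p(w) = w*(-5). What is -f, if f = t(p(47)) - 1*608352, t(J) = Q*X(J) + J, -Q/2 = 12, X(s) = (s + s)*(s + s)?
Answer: 5910187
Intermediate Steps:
X(s) = 4*s² (X(s) = (2*s)*(2*s) = 4*s²)
Q = -24 (Q = -2*12 = -24)
p(w) = -5*w
t(J) = J - 96*J² (t(J) = -96*J² + J = J - 96*J²)
f = -5910187 (f = (-5*47)*(1 - (-480)*47) - 1*608352 = -235*(1 - 96*(-235)) - 608352 = -235*(1 + 22560) - 608352 = -235*22561 - 608352 = -5301835 - 608352 = -5910187)
-f = -1*(-5910187) = 5910187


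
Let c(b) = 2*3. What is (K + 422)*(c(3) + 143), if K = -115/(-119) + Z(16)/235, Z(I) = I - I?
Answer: 7499617/119 ≈ 63022.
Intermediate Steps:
Z(I) = 0
K = 115/119 (K = -115/(-119) + 0/235 = -115*(-1/119) + 0*(1/235) = 115/119 + 0 = 115/119 ≈ 0.96639)
c(b) = 6
(K + 422)*(c(3) + 143) = (115/119 + 422)*(6 + 143) = (50333/119)*149 = 7499617/119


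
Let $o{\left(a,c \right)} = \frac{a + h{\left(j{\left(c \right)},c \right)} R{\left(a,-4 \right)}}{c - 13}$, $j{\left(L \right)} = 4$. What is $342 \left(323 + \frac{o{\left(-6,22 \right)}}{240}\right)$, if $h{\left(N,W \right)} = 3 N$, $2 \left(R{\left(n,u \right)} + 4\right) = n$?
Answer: $\frac{441807}{4} \approx 1.1045 \cdot 10^{5}$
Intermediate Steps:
$R{\left(n,u \right)} = -4 + \frac{n}{2}$
$o{\left(a,c \right)} = \frac{-48 + 7 a}{-13 + c}$ ($o{\left(a,c \right)} = \frac{a + 3 \cdot 4 \left(-4 + \frac{a}{2}\right)}{c - 13} = \frac{a + 12 \left(-4 + \frac{a}{2}\right)}{-13 + c} = \frac{a + \left(-48 + 6 a\right)}{-13 + c} = \frac{-48 + 7 a}{-13 + c}$)
$342 \left(323 + \frac{o{\left(-6,22 \right)}}{240}\right) = 342 \left(323 + \frac{\frac{1}{-13 + 22} \left(-48 + 7 \left(-6\right)\right)}{240}\right) = 342 \left(323 + \frac{-48 - 42}{9} \cdot \frac{1}{240}\right) = 342 \left(323 + \frac{1}{9} \left(-90\right) \frac{1}{240}\right) = 342 \left(323 - \frac{1}{24}\right) = 342 \cdot \frac{7751}{24} = \frac{441807}{4}$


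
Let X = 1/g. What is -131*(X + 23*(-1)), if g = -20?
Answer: 60391/20 ≈ 3019.6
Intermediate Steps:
X = -1/20 (X = 1/(-20) = -1/20 ≈ -0.050000)
-131*(X + 23*(-1)) = -131*(-1/20 + 23*(-1)) = -131*(-1/20 - 23) = -131*(-461/20) = 60391/20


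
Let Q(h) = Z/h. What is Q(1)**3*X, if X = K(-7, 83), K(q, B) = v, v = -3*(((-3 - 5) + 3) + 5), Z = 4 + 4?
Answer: 0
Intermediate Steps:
Z = 8
v = 0 (v = -3*((-8 + 3) + 5) = -3*(-5 + 5) = -3*0 = 0)
Q(h) = 8/h
K(q, B) = 0
X = 0
Q(1)**3*X = (8/1)**3*0 = (8*1)**3*0 = 8**3*0 = 512*0 = 0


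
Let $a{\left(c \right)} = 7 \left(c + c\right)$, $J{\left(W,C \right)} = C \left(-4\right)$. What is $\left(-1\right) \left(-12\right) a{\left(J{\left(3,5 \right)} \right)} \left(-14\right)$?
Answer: $47040$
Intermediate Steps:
$J{\left(W,C \right)} = - 4 C$
$a{\left(c \right)} = 14 c$ ($a{\left(c \right)} = 7 \cdot 2 c = 14 c$)
$\left(-1\right) \left(-12\right) a{\left(J{\left(3,5 \right)} \right)} \left(-14\right) = \left(-1\right) \left(-12\right) 14 \left(\left(-4\right) 5\right) \left(-14\right) = 12 \cdot 14 \left(-20\right) \left(-14\right) = 12 \left(-280\right) \left(-14\right) = \left(-3360\right) \left(-14\right) = 47040$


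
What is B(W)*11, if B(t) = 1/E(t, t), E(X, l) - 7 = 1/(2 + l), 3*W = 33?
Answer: 143/92 ≈ 1.5543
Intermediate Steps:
W = 11 (W = (1/3)*33 = 11)
E(X, l) = 7 + 1/(2 + l)
B(t) = (2 + t)/(15 + 7*t) (B(t) = 1/((15 + 7*t)/(2 + t)) = (2 + t)/(15 + 7*t))
B(W)*11 = ((2 + 11)/(15 + 7*11))*11 = (13/(15 + 77))*11 = (13/92)*11 = 143/92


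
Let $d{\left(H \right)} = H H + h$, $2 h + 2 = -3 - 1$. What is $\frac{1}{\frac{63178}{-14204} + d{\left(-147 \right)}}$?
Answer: $\frac{7102}{153414223} \approx 4.6293 \cdot 10^{-5}$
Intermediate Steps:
$h = -3$ ($h = -1 + \frac{-3 - 1}{2} = -1 + \frac{1}{2} \left(-4\right) = -1 - 2 = -3$)
$d{\left(H \right)} = -3 + H^{2}$ ($d{\left(H \right)} = H H - 3 = H^{2} - 3 = -3 + H^{2}$)
$\frac{1}{\frac{63178}{-14204} + d{\left(-147 \right)}} = \frac{1}{\frac{63178}{-14204} - \left(3 - \left(-147\right)^{2}\right)} = \frac{1}{63178 \left(- \frac{1}{14204}\right) + \left(-3 + 21609\right)} = \frac{1}{- \frac{31589}{7102} + 21606} = \frac{1}{\frac{153414223}{7102}} = \frac{7102}{153414223}$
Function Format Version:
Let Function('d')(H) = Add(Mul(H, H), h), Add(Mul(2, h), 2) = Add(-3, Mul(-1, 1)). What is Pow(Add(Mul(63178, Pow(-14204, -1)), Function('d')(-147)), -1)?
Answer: Rational(7102, 153414223) ≈ 4.6293e-5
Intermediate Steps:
h = -3 (h = Add(-1, Mul(Rational(1, 2), Add(-3, Mul(-1, 1)))) = Add(-1, Mul(Rational(1, 2), Add(-3, -1))) = Add(-1, Mul(Rational(1, 2), -4)) = Add(-1, -2) = -3)
Function('d')(H) = Add(-3, Pow(H, 2)) (Function('d')(H) = Add(Mul(H, H), -3) = Add(Pow(H, 2), -3) = Add(-3, Pow(H, 2)))
Pow(Add(Mul(63178, Pow(-14204, -1)), Function('d')(-147)), -1) = Pow(Add(Mul(63178, Pow(-14204, -1)), Add(-3, Pow(-147, 2))), -1) = Pow(Add(Mul(63178, Rational(-1, 14204)), Add(-3, 21609)), -1) = Pow(Add(Rational(-31589, 7102), 21606), -1) = Pow(Rational(153414223, 7102), -1) = Rational(7102, 153414223)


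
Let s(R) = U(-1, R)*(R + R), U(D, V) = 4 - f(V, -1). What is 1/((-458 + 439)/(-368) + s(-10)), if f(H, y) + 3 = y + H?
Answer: -368/132461 ≈ -0.0027782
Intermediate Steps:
f(H, y) = -3 + H + y (f(H, y) = -3 + (y + H) = -3 + (H + y) = -3 + H + y)
U(D, V) = 8 - V (U(D, V) = 4 - (-3 + V - 1) = 4 - (-4 + V) = 4 + (4 - V) = 8 - V)
s(R) = 2*R*(8 - R) (s(R) = (8 - R)*(R + R) = (8 - R)*(2*R) = 2*R*(8 - R))
1/((-458 + 439)/(-368) + s(-10)) = 1/((-458 + 439)/(-368) + 2*(-10)*(8 - 1*(-10))) = 1/(-19*(-1/368) + 2*(-10)*(8 + 10)) = 1/(19/368 + 2*(-10)*18) = 1/(19/368 - 360) = 1/(-132461/368) = -368/132461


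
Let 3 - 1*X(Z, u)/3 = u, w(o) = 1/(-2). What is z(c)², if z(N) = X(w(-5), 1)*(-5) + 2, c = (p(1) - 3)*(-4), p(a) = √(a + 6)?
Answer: 784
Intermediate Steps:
w(o) = -½
X(Z, u) = 9 - 3*u
p(a) = √(6 + a)
c = 12 - 4*√7 (c = (√(6 + 1) - 3)*(-4) = (√7 - 3)*(-4) = (-3 + √7)*(-4) = 12 - 4*√7 ≈ 1.4170)
z(N) = -28 (z(N) = (9 - 3*1)*(-5) + 2 = (9 - 3)*(-5) + 2 = 6*(-5) + 2 = -30 + 2 = -28)
z(c)² = (-28)² = 784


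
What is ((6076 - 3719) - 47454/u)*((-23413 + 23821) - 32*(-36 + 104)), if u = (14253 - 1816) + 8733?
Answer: -44067608624/10585 ≈ -4.1632e+6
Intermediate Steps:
u = 21170 (u = 12437 + 8733 = 21170)
((6076 - 3719) - 47454/u)*((-23413 + 23821) - 32*(-36 + 104)) = ((6076 - 3719) - 47454/21170)*((-23413 + 23821) - 32*(-36 + 104)) = (2357 - 47454*1/21170)*(408 - 32*68) = (2357 - 23727/10585)*(408 - 2176) = (24925118/10585)*(-1768) = -44067608624/10585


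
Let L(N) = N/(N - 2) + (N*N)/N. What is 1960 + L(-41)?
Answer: 82558/43 ≈ 1920.0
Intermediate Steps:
L(N) = N + N/(-2 + N) (L(N) = N/(-2 + N) + N**2/N = N/(-2 + N) + N = N + N/(-2 + N))
1960 + L(-41) = 1960 - 41*(-1 - 41)/(-2 - 41) = 1960 - 41*(-42)/(-43) = 1960 - 41*(-1/43)*(-42) = 1960 - 1722/43 = 82558/43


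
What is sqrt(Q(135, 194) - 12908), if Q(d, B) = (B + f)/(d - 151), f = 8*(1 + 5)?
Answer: I*sqrt(206770)/4 ≈ 113.68*I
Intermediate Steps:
f = 48 (f = 8*6 = 48)
Q(d, B) = (48 + B)/(-151 + d) (Q(d, B) = (B + 48)/(d - 151) = (48 + B)/(-151 + d))
sqrt(Q(135, 194) - 12908) = sqrt((48 + 194)/(-151 + 135) - 12908) = sqrt(242/(-16) - 12908) = sqrt(-1/16*242 - 12908) = sqrt(-121/8 - 12908) = sqrt(-103385/8) = I*sqrt(206770)/4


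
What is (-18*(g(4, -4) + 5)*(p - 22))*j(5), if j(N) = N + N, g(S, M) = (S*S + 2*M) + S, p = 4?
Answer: 55080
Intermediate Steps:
g(S, M) = S + S² + 2*M (g(S, M) = (S² + 2*M) + S = S + S² + 2*M)
j(N) = 2*N
(-18*(g(4, -4) + 5)*(p - 22))*j(5) = (-18*((4 + 4² + 2*(-4)) + 5)*(4 - 22))*(2*5) = -18*((4 + 16 - 8) + 5)*(-18)*10 = -18*(12 + 5)*(-18)*10 = -306*(-18)*10 = -18*(-306)*10 = 5508*10 = 55080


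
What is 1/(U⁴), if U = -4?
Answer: 1/256 ≈ 0.0039063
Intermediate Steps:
1/(U⁴) = 1/((-4)⁴) = 1/256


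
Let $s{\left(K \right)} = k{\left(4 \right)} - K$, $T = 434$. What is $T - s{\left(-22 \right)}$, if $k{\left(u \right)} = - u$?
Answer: $416$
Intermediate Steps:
$s{\left(K \right)} = -4 - K$ ($s{\left(K \right)} = \left(-1\right) 4 - K = -4 - K$)
$T - s{\left(-22 \right)} = 434 - \left(-4 - -22\right) = 434 - \left(-4 + 22\right) = 434 - 18 = 416$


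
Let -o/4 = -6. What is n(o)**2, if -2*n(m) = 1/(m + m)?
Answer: 1/9216 ≈ 0.00010851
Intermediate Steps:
o = 24 (o = -4*(-6) = 24)
n(m) = -1/(4*m) (n(m) = -1/(2*(m + m)) = -1/(2*m)/2 = -1/(4*m))
n(o)**2 = (-1/4/24)**2 = (-1/4*1/24)**2 = (-1/96)**2 = 1/9216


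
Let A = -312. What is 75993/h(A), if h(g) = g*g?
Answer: 25331/32448 ≈ 0.78066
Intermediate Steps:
h(g) = g²
75993/h(A) = 75993/((-312)²) = 75993/97344 = 75993*(1/97344) = 25331/32448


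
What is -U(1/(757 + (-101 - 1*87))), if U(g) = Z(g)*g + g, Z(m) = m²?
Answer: -323762/184220009 ≈ -0.0017575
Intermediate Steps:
U(g) = g + g³ (U(g) = g²*g + g = g³ + g = g + g³)
-U(1/(757 + (-101 - 1*87))) = -(1/(757 + (-101 - 1*87)) + (1/(757 + (-101 - 1*87)))³) = -(1/(757 + (-101 - 87)) + (1/(757 + (-101 - 87)))³) = -(1/(757 - 188) + (1/(757 - 188))³) = -(1/569 + (1/569)³) = -(1/569 + 1/184220009) = -1*323762/184220009 = -323762/184220009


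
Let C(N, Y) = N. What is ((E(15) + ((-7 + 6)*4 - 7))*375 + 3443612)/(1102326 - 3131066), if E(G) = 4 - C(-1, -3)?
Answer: -1720681/1014370 ≈ -1.6963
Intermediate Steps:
E(G) = 5 (E(G) = 4 - 1*(-1) = 4 + 1 = 5)
((E(15) + ((-7 + 6)*4 - 7))*375 + 3443612)/(1102326 - 3131066) = ((5 + ((-7 + 6)*4 - 7))*375 + 3443612)/(1102326 - 3131066) = ((5 + (-1*4 - 7))*375 + 3443612)/(-2028740) = ((5 + (-4 - 7))*375 + 3443612)*(-1/2028740) = ((5 - 11)*375 + 3443612)*(-1/2028740) = (-6*375 + 3443612)*(-1/2028740) = (-2250 + 3443612)*(-1/2028740) = 3441362*(-1/2028740) = -1720681/1014370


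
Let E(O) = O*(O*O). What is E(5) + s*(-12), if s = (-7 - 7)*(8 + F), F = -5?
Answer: 629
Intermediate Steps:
E(O) = O³ (E(O) = O*O² = O³)
s = -42 (s = (-7 - 7)*(8 - 5) = -14*3 = -42)
E(5) + s*(-12) = 5³ - 42*(-12) = 125 + 504 = 629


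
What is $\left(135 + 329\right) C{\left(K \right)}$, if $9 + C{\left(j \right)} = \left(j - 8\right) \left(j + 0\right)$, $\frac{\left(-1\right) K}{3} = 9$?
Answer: $434304$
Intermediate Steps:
$K = -27$ ($K = \left(-3\right) 9 = -27$)
$C{\left(j \right)} = -9 + j \left(-8 + j\right)$ ($C{\left(j \right)} = -9 + \left(j - 8\right) \left(j + 0\right) = -9 + \left(-8 + j\right) j = -9 + j \left(-8 + j\right)$)
$\left(135 + 329\right) C{\left(K \right)} = \left(135 + 329\right) \left(-9 + \left(-27\right)^{2} - -216\right) = 464 \left(-9 + 729 + 216\right) = 464 \cdot 936 = 434304$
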